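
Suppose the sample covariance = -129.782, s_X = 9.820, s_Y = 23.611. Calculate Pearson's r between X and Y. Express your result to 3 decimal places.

r = Cov(X,Y) / (s_X · s_Y) = -129.782 / (9.820 × 23.611)
  = -129.782 / 231.8600 ≈ -0.560

-0.560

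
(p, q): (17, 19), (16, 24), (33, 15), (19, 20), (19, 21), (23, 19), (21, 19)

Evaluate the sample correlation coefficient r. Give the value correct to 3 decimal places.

-0.858

n = 7, Σp = 148, Σq = 137, Σp² = 3326, Σq² = 2725, Σpq = 2817
nΣpq − ΣpΣq = 19719 − 20276 = -557
nΣp² − (Σp)² = 23282 − 21904 = 1378; nΣq² − (Σq)² = 19075 − 18769 = 306
r = -557 / √(1378 × 306) = -557 / 649.3597 ≈ -0.858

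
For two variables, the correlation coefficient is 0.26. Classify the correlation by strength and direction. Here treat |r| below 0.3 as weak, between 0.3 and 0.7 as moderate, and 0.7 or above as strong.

r = 0.26 > 0 so the relationship is positive.
|r| = 0.26, which falls in the weak range.

weak positive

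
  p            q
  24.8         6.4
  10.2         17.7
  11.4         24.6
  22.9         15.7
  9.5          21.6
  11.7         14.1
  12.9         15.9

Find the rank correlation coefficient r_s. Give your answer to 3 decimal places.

Rank p: 7, 2, 3, 6, 1, 4, 5
Rank q: 1, 5, 7, 3, 6, 2, 4
d = rank(p) − rank(q): 6, -3, -4, 3, -5, 2, 1; Σd² = 100
ρ = 1 − 6Σd² / [n(n²−1)] = 1 − 6×100 / (7×48) = 1 − 600/336 ≈ -0.786

-0.786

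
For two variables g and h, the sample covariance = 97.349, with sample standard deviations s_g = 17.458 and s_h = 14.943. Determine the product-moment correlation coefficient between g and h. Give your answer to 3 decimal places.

0.373

r = Cov(g,h) / (s_g · s_h) = 97.349 / (17.458 × 14.943)
  = 97.349 / 260.8749 ≈ 0.373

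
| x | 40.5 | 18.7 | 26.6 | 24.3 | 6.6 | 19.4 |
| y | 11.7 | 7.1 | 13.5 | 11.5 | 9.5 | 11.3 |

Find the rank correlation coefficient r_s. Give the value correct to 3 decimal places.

Rank x: 6, 2, 5, 4, 1, 3
Rank y: 5, 1, 6, 4, 2, 3
d = rank(x) − rank(y): 1, 1, -1, 0, -1, 0; Σd² = 4
ρ = 1 − 6Σd² / [n(n²−1)] = 1 − 6×4 / (6×35) = 1 − 24/210 ≈ 0.886

0.886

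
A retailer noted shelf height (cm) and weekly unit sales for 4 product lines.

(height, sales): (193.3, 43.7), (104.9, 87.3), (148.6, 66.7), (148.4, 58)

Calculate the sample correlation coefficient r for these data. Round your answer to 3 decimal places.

n = 4, Σx = 595.2, Σy = 255.7, Σx² = 92473.42, Σy² = 17343.87, Σxy = 36123.8
nΣxy − ΣxΣy = 144495.2 − 152192.64 = -7697.44
nΣx² − (Σx)² = 369893.68 − 354263.04 = 15630.64; nΣy² − (Σy)² = 69375.48 − 65382.49 = 3992.99
r = -7697.44 / √(15630.64 × 3992.99) = -7697.44 / 7900.1892 ≈ -0.974

-0.974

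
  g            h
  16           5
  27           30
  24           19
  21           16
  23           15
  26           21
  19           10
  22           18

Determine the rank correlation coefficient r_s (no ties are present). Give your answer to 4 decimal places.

Rank g: 1, 8, 6, 3, 5, 7, 2, 4
Rank h: 1, 8, 6, 4, 3, 7, 2, 5
d = rank(g) − rank(h): 0, 0, 0, -1, 2, 0, 0, -1; Σd² = 6
ρ = 1 − 6Σd² / [n(n²−1)] = 1 − 6×6 / (8×63) = 1 − 36/504 ≈ 0.9286

0.9286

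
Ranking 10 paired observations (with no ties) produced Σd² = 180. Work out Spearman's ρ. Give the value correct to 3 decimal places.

-0.091

ρ = 1 − 6Σd² / [n(n²−1)] = 1 − 6×180 / (10×99)
  = 1 − 1080/990 = 1 − 1.0909 ≈ -0.091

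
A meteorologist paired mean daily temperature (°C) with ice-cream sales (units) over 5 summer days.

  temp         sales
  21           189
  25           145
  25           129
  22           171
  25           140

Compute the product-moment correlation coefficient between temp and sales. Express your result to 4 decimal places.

n = 5, Σx = 118, Σy = 774, Σx² = 2800, Σy² = 122228, Σxy = 18081
nΣxy − ΣxΣy = 90405 − 91332 = -927
nΣx² − (Σx)² = 14000 − 13924 = 76; nΣy² − (Σy)² = 611140 − 599076 = 12064
r = -927 / √(76 × 12064) = -927 / 957.5302 ≈ -0.9681

-0.9681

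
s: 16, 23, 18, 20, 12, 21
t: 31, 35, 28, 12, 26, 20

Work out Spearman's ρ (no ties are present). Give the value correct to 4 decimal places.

Rank s: 2, 6, 3, 4, 1, 5
Rank t: 5, 6, 4, 1, 3, 2
d = rank(s) − rank(t): -3, 0, -1, 3, -2, 3; Σd² = 32
ρ = 1 − 6Σd² / [n(n²−1)] = 1 − 6×32 / (6×35) = 1 − 192/210 ≈ 0.0857

0.0857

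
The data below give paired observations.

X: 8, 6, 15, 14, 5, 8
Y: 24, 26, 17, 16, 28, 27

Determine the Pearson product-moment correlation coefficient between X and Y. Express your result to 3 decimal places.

-0.963

n = 6, ΣX = 56, ΣY = 138, ΣX² = 610, ΣY² = 3310, ΣXY = 1183
nΣXY − ΣXΣY = 7098 − 7728 = -630
nΣX² − (ΣX)² = 3660 − 3136 = 524; nΣY² − (ΣY)² = 19860 − 19044 = 816
r = -630 / √(524 × 816) = -630 / 653.8991 ≈ -0.963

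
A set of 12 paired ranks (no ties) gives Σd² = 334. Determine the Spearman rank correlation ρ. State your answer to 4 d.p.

-0.1678

ρ = 1 − 6Σd² / [n(n²−1)] = 1 − 6×334 / (12×143)
  = 1 − 2004/1716 = 1 − 1.16783 ≈ -0.1678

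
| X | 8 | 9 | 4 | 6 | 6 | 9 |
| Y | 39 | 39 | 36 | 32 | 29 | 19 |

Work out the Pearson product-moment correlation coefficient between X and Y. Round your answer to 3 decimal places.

-0.183

n = 6, ΣX = 42, ΣY = 194, ΣX² = 314, ΣY² = 6564, ΣXY = 1344
nΣXY − ΣXΣY = 8064 − 8148 = -84
nΣX² − (ΣX)² = 1884 − 1764 = 120; nΣY² − (ΣY)² = 39384 − 37636 = 1748
r = -84 / √(120 × 1748) = -84 / 457.9956 ≈ -0.183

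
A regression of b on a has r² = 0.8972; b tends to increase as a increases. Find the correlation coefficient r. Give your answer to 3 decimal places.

0.947

|r| = √0.8972 = 0.947
The association is positive, so r = 0.947.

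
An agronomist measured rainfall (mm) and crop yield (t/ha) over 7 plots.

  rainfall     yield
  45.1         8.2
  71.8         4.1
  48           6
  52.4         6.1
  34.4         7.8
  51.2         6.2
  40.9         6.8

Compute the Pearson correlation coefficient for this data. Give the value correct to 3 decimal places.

-0.884

n = 7, Σx = 343.8, Σy = 45.2, Σx² = 17716.62, Σy² = 302.78, Σxy = 2135.72
nΣxy − ΣxΣy = 14950.04 − 15539.76 = -589.72
nΣx² − (Σx)² = 124016.34 − 118198.44 = 5817.9; nΣy² − (Σy)² = 2119.46 − 2043.04 = 76.42
r = -589.72 / √(5817.9 × 76.42) = -589.72 / 666.7863 ≈ -0.884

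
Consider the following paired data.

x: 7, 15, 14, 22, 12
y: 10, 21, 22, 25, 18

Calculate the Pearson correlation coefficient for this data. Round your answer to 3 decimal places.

0.926

n = 5, Σx = 70, Σy = 96, Σx² = 1098, Σy² = 1974, Σxy = 1459
nΣxy − ΣxΣy = 7295 − 6720 = 575
nΣx² − (Σx)² = 5490 − 4900 = 590; nΣy² − (Σy)² = 9870 − 9216 = 654
r = 575 / √(590 × 654) = 575 / 621.1763 ≈ 0.926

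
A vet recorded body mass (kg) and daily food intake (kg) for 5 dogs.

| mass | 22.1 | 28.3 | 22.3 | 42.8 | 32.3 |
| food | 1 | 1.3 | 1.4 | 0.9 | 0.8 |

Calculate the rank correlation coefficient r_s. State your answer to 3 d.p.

Rank mass: 1, 3, 2, 5, 4
Rank food: 3, 4, 5, 2, 1
d = rank(mass) − rank(food): -2, -1, -3, 3, 3; Σd² = 32
ρ = 1 − 6Σd² / [n(n²−1)] = 1 − 6×32 / (5×24) = 1 − 192/120 ≈ -0.600

-0.600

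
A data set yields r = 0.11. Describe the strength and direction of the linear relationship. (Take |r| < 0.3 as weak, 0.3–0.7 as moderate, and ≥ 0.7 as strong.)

r = 0.11 > 0 so the relationship is positive.
|r| = 0.11, which falls in the weak range.

weak positive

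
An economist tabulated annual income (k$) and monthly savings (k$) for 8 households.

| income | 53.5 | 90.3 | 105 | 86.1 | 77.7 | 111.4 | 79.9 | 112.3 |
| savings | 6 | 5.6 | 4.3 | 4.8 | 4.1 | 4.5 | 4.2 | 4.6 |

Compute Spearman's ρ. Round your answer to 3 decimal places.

Rank income: 1, 5, 6, 4, 2, 7, 3, 8
Rank savings: 8, 7, 3, 6, 1, 4, 2, 5
d = rank(income) − rank(savings): -7, -2, 3, -2, 1, 3, 1, 3; Σd² = 86
ρ = 1 − 6Σd² / [n(n²−1)] = 1 − 6×86 / (8×63) = 1 − 516/504 ≈ -0.024

-0.024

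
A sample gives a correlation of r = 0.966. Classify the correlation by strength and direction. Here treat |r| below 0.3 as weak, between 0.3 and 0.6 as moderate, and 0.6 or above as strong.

r = 0.966 > 0 so the relationship is positive.
|r| = 0.966, which falls in the strong range.

strong positive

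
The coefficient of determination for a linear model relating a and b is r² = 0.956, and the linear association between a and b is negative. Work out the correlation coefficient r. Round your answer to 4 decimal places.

|r| = √0.956 = 0.9778
The association is negative, so r = −0.9778.

-0.9778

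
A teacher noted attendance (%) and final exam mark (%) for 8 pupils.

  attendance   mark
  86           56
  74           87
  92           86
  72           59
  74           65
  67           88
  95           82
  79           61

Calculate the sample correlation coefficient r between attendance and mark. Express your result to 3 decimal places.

0.083

n = 8, Σx = 639, Σy = 584, Σx² = 51751, Σy² = 43996, Σxy = 46729
nΣxy − ΣxΣy = 373832 − 373176 = 656
nΣx² − (Σx)² = 414008 − 408321 = 5687; nΣy² − (Σy)² = 351968 − 341056 = 10912
r = 656 / √(5687 × 10912) = 656 / 7877.5976 ≈ 0.083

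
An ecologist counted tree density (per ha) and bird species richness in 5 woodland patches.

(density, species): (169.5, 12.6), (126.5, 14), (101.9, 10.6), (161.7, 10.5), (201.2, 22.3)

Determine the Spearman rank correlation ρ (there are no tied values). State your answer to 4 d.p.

Rank density: 4, 2, 1, 3, 5
Rank species: 3, 4, 2, 1, 5
d = rank(density) − rank(species): 1, -2, -1, 2, 0; Σd² = 10
ρ = 1 − 6Σd² / [n(n²−1)] = 1 − 6×10 / (5×24) = 1 − 60/120 ≈ 0.5000

0.5000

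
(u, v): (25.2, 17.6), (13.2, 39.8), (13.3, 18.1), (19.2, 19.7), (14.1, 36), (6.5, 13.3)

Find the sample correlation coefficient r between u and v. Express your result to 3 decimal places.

n = 6, Σu = 91.5, Σv = 144.5, Σu² = 1595.87, Σv² = 4082.39, Σuv = 2181.9
nΣuv − ΣuΣv = 13091.4 − 13221.75 = -130.35
nΣu² − (Σu)² = 9575.22 − 8372.25 = 1202.97; nΣv² − (Σv)² = 24494.34 − 20880.25 = 3614.09
r = -130.35 / √(1202.97 × 3614.09) = -130.35 / 2085.1000 ≈ -0.063

-0.063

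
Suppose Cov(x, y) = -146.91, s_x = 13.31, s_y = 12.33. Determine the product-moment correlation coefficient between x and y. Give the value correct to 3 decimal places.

-0.895

r = Cov(x,y) / (s_x · s_y) = -146.91 / (13.31 × 12.33)
  = -146.91 / 164.1123 ≈ -0.895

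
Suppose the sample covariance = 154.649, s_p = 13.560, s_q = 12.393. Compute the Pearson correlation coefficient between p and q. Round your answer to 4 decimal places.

0.9203

r = Cov(p,q) / (s_p · s_q) = 154.649 / (13.560 × 12.393)
  = 154.649 / 168.0491 ≈ 0.9203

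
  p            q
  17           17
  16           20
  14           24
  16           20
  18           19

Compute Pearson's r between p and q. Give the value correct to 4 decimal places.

n = 5, Σp = 81, Σq = 100, Σp² = 1321, Σq² = 2026, Σpq = 1607
nΣpq − ΣpΣq = 8035 − 8100 = -65
nΣp² − (Σp)² = 6605 − 6561 = 44; nΣq² − (Σq)² = 10130 − 10000 = 130
r = -65 / √(44 × 130) = -65 / 75.6307 ≈ -0.8594

-0.8594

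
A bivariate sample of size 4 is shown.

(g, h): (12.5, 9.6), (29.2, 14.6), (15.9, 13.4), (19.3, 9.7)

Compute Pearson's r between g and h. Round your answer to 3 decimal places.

n = 4, Σg = 76.9, Σh = 47.3, Σg² = 1634.19, Σh² = 578.97, Σgh = 946.59
nΣgh − ΣgΣh = 3786.36 − 3637.37 = 148.99
nΣg² − (Σg)² = 6536.76 − 5913.61 = 623.15; nΣh² − (Σh)² = 2315.88 − 2237.29 = 78.59
r = 148.99 / √(623.15 × 78.59) = 148.99 / 221.2993 ≈ 0.673

0.673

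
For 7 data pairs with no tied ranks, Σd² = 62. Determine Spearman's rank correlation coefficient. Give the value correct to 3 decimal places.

-0.107

ρ = 1 − 6Σd² / [n(n²−1)] = 1 − 6×62 / (7×48)
  = 1 − 372/336 = 1 − 1.1071 ≈ -0.107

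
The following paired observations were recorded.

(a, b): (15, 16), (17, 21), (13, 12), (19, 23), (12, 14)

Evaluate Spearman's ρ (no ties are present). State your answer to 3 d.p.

0.900

Rank a: 3, 4, 2, 5, 1
Rank b: 3, 4, 1, 5, 2
d = rank(a) − rank(b): 0, 0, 1, 0, -1; Σd² = 2
ρ = 1 − 6Σd² / [n(n²−1)] = 1 − 6×2 / (5×24) = 1 − 12/120 ≈ 0.900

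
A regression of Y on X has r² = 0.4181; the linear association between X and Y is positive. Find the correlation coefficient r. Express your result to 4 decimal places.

|r| = √0.4181 = 0.6466
The association is positive, so r = 0.6466.

0.6466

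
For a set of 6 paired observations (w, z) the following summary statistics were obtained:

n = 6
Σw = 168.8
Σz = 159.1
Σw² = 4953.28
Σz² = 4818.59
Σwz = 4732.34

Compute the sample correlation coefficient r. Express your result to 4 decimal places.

0.7321

r = (nΣwz − ΣwΣz) / √[(nΣw² − (Σw)²)(nΣz² − (Σz)²)]
Numerator: 6×4732.34 − 168.8×159.1 = 1537.96
Denominator: √[(29719.68 − 28493.44)(28911.54 − 25312.81)] = √[1226.24 × 3598.73] = 2100.6920
r = 1537.96 / 2100.6920 ≈ 0.7321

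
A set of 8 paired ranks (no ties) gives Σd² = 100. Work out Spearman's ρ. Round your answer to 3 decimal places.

ρ = 1 − 6Σd² / [n(n²−1)] = 1 − 6×100 / (8×63)
  = 1 − 600/504 = 1 − 1.1905 ≈ -0.190

-0.190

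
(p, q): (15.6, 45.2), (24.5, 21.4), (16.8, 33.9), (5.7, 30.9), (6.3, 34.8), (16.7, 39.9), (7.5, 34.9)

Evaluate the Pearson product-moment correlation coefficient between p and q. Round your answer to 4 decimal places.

-0.2662

n = 7, Σp = 93.1, Σq = 241, Σp² = 1533.17, Σq² = 8626.08, Σpq = 3122.39
nΣpq − ΣpΣq = 21856.73 − 22437.1 = -580.37
nΣp² − (Σp)² = 10732.19 − 8667.61 = 2064.58; nΣq² − (Σq)² = 60382.56 − 58081 = 2301.56
r = -580.37 / √(2064.58 × 2301.56) = -580.37 / 2179.8520 ≈ -0.2662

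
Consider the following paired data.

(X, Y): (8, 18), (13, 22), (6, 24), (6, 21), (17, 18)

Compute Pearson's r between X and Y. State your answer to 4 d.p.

n = 5, ΣX = 50, ΣY = 103, ΣX² = 594, ΣY² = 2149, ΣXY = 1006
nΣXY − ΣXΣY = 5030 − 5150 = -120
nΣX² − (ΣX)² = 2970 − 2500 = 470; nΣY² − (ΣY)² = 10745 − 10609 = 136
r = -120 / √(470 × 136) = -120 / 252.8240 ≈ -0.4746

-0.4746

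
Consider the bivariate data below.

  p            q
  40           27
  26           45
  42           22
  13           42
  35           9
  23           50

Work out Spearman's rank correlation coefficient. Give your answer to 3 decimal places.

Rank p: 5, 3, 6, 1, 4, 2
Rank q: 3, 5, 2, 4, 1, 6
d = rank(p) − rank(q): 2, -2, 4, -3, 3, -4; Σd² = 58
ρ = 1 − 6Σd² / [n(n²−1)] = 1 − 6×58 / (6×35) = 1 − 348/210 ≈ -0.657

-0.657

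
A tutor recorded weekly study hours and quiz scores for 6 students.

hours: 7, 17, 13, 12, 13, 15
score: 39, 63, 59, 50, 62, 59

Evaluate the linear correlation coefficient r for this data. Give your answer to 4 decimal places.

n = 6, Σx = 77, Σy = 332, Σx² = 1045, Σy² = 18796, Σxy = 4402
nΣxy − ΣxΣy = 26412 − 25564 = 848
nΣx² − (Σx)² = 6270 − 5929 = 341; nΣy² − (Σy)² = 112776 − 110224 = 2552
r = 848 / √(341 × 2552) = 848 / 932.8623 ≈ 0.9090

0.9090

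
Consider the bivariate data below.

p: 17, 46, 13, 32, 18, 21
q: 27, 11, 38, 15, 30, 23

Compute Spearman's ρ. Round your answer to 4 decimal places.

-0.9429

Rank p: 2, 6, 1, 5, 3, 4
Rank q: 4, 1, 6, 2, 5, 3
d = rank(p) − rank(q): -2, 5, -5, 3, -2, 1; Σd² = 68
ρ = 1 − 6Σd² / [n(n²−1)] = 1 − 6×68 / (6×35) = 1 − 408/210 ≈ -0.9429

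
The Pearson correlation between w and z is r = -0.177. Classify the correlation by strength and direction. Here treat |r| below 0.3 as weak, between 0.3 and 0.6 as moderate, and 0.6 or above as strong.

r = -0.177 < 0 so the relationship is negative.
|r| = 0.177, which falls in the weak range.

weak negative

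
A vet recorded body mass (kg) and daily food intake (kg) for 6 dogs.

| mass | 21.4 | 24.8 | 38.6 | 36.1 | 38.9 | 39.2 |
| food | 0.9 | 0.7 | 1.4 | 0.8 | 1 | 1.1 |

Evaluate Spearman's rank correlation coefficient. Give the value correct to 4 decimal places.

0.6571

Rank mass: 1, 2, 4, 3, 5, 6
Rank food: 3, 1, 6, 2, 4, 5
d = rank(mass) − rank(food): -2, 1, -2, 1, 1, 1; Σd² = 12
ρ = 1 − 6Σd² / [n(n²−1)] = 1 − 6×12 / (6×35) = 1 − 72/210 ≈ 0.6571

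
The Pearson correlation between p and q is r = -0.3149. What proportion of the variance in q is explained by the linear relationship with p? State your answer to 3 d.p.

r² = (-0.3149)² = 0.099

0.099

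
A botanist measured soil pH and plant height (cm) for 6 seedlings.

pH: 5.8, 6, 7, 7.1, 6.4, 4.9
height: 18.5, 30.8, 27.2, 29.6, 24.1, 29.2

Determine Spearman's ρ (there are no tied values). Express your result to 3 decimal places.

Rank pH: 2, 3, 5, 6, 4, 1
Rank height: 1, 6, 3, 5, 2, 4
d = rank(pH) − rank(height): 1, -3, 2, 1, 2, -3; Σd² = 28
ρ = 1 − 6Σd² / [n(n²−1)] = 1 − 6×28 / (6×35) = 1 − 168/210 ≈ 0.200

0.200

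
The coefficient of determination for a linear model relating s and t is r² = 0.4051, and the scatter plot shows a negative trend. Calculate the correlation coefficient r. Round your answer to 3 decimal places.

|r| = √0.4051 = 0.636
The association is negative, so r = −0.636.

-0.636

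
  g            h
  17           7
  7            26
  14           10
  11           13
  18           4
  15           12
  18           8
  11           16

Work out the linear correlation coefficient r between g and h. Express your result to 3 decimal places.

n = 8, Σg = 111, Σh = 96, Σg² = 1649, Σh² = 1474, Σgh = 1156
nΣgh − ΣgΣh = 9248 − 10656 = -1408
nΣg² − (Σg)² = 13192 − 12321 = 871; nΣh² − (Σh)² = 11792 − 9216 = 2576
r = -1408 / √(871 × 2576) = -1408 / 1497.8972 ≈ -0.940

-0.940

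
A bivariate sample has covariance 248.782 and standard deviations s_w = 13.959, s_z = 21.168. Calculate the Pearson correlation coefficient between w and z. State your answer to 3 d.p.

0.842

r = Cov(w,z) / (s_w · s_z) = 248.782 / (13.959 × 21.168)
  = 248.782 / 295.4841 ≈ 0.842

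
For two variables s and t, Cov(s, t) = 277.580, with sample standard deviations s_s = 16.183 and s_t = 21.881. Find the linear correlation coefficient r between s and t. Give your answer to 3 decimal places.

r = Cov(s,t) / (s_s · s_t) = 277.580 / (16.183 × 21.881)
  = 277.580 / 354.1002 ≈ 0.784

0.784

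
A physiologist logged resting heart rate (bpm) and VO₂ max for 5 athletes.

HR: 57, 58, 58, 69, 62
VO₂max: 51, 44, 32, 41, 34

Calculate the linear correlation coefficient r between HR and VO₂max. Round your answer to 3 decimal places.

-0.193

n = 5, Σx = 304, Σy = 202, Σx² = 18582, Σy² = 8398, Σxy = 12252
nΣxy − ΣxΣy = 61260 − 61408 = -148
nΣx² − (Σx)² = 92910 − 92416 = 494; nΣy² − (Σy)² = 41990 − 40804 = 1186
r = -148 / √(494 × 1186) = -148 / 765.4306 ≈ -0.193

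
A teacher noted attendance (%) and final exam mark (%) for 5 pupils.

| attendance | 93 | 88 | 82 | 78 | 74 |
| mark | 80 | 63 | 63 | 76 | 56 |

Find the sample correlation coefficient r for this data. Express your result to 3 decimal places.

n = 5, Σx = 415, Σy = 338, Σx² = 34677, Σy² = 23250, Σxy = 28222
nΣxy − ΣxΣy = 141110 − 140270 = 840
nΣx² − (Σx)² = 173385 − 172225 = 1160; nΣy² − (Σy)² = 116250 − 114244 = 2006
r = 840 / √(1160 × 2006) = 840 / 1525.4376 ≈ 0.551

0.551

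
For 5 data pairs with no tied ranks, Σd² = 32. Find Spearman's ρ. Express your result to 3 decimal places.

ρ = 1 − 6Σd² / [n(n²−1)] = 1 − 6×32 / (5×24)
  = 1 − 192/120 = 1 − 1.6000 ≈ -0.600

-0.600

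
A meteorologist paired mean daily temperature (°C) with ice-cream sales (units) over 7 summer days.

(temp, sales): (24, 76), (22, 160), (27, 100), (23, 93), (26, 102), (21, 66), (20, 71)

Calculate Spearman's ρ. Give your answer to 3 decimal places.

0.536

Rank temp: 5, 3, 7, 4, 6, 2, 1
Rank sales: 3, 7, 5, 4, 6, 1, 2
d = rank(temp) − rank(sales): 2, -4, 2, 0, 0, 1, -1; Σd² = 26
ρ = 1 − 6Σd² / [n(n²−1)] = 1 − 6×26 / (7×48) = 1 − 156/336 ≈ 0.536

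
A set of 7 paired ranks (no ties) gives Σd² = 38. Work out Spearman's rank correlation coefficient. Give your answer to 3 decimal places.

0.321

ρ = 1 − 6Σd² / [n(n²−1)] = 1 − 6×38 / (7×48)
  = 1 − 228/336 = 1 − 0.6786 ≈ 0.321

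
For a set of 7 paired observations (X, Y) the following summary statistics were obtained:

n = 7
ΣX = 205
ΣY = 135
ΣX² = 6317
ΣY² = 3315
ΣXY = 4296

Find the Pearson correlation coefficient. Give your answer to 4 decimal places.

r = (nΣXY − ΣXΣY) / √[(nΣX² − (ΣX)²)(nΣY² − (ΣY)²)]
Numerator: 7×4296 − 205×135 = 2397
Denominator: √[(44219 − 42025)(23205 − 18225)] = √[2194 × 4980] = 3305.4682
r = 2397 / 3305.4682 ≈ 0.7252

0.7252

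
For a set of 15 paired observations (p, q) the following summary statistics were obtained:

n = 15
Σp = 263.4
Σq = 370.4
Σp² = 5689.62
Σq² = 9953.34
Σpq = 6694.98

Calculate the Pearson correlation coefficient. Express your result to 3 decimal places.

r = (nΣpq − ΣpΣq) / √[(nΣp² − (Σp)²)(nΣq² − (Σq)²)]
Numerator: 15×6694.98 − 263.4×370.4 = 2861.34
Denominator: √[(85344.3 − 69379.56)(149300.1 − 137196.16)] = √[15964.74 × 12103.94] = 13900.9444
r = 2861.34 / 13900.9444 ≈ 0.206

0.206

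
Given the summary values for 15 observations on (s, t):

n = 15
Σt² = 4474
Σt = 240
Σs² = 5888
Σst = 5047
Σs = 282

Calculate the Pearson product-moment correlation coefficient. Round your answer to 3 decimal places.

0.877

r = (nΣst − ΣsΣt) / √[(nΣs² − (Σs)²)(nΣt² − (Σt)²)]
Numerator: 15×5047 − 282×240 = 8025
Denominator: √[(88320 − 79524)(67110 − 57600)] = √[8796 × 9510] = 9146.0352
r = 8025 / 9146.0352 ≈ 0.877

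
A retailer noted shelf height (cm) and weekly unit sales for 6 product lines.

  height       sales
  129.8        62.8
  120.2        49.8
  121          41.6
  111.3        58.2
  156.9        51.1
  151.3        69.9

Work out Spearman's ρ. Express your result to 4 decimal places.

0.3143

Rank height: 4, 2, 3, 1, 6, 5
Rank sales: 5, 2, 1, 4, 3, 6
d = rank(height) − rank(sales): -1, 0, 2, -3, 3, -1; Σd² = 24
ρ = 1 − 6Σd² / [n(n²−1)] = 1 − 6×24 / (6×35) = 1 − 144/210 ≈ 0.3143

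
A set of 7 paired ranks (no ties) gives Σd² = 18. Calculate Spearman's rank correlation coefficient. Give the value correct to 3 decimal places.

0.679

ρ = 1 − 6Σd² / [n(n²−1)] = 1 − 6×18 / (7×48)
  = 1 − 108/336 = 1 − 0.3214 ≈ 0.679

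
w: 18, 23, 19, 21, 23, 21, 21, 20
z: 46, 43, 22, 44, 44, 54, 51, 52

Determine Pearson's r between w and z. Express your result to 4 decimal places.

n = 8, Σw = 166, Σz = 356, Σw² = 3466, Σz² = 16542, Σwz = 7416
nΣwz − ΣwΣz = 59328 − 59096 = 232
nΣw² − (Σw)² = 27728 − 27556 = 172; nΣz² − (Σz)² = 132336 − 126736 = 5600
r = 232 / √(172 × 5600) = 232 / 981.4275 ≈ 0.2364

0.2364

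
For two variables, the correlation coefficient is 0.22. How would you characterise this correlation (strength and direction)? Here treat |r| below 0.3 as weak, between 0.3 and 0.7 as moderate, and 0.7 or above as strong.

weak positive

r = 0.22 > 0 so the relationship is positive.
|r| = 0.22, which falls in the weak range.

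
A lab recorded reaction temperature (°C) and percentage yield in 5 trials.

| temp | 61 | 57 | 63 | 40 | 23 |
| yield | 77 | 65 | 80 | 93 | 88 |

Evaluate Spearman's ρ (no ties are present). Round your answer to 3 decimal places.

-0.500

Rank temp: 4, 3, 5, 2, 1
Rank yield: 2, 1, 3, 5, 4
d = rank(temp) − rank(yield): 2, 2, 2, -3, -3; Σd² = 30
ρ = 1 − 6Σd² / [n(n²−1)] = 1 − 6×30 / (5×24) = 1 − 180/120 ≈ -0.500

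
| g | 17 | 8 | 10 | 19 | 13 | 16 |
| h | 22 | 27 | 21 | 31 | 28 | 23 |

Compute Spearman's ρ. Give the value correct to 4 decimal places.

0.3143

Rank g: 5, 1, 2, 6, 3, 4
Rank h: 2, 4, 1, 6, 5, 3
d = rank(g) − rank(h): 3, -3, 1, 0, -2, 1; Σd² = 24
ρ = 1 − 6Σd² / [n(n²−1)] = 1 − 6×24 / (6×35) = 1 − 144/210 ≈ 0.3143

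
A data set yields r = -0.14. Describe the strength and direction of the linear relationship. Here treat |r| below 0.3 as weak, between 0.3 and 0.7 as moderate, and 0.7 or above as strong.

weak negative

r = -0.14 < 0 so the relationship is negative.
|r| = 0.14, which falls in the weak range.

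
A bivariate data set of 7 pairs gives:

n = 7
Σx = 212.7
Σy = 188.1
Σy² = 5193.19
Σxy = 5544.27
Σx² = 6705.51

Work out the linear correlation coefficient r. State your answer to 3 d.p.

-0.934

r = (nΣxy − ΣxΣy) / √[(nΣx² − (Σx)²)(nΣy² − (Σy)²)]
Numerator: 7×5544.27 − 212.7×188.1 = -1198.98
Denominator: √[(46938.57 − 45241.29)(36352.33 − 35381.61)] = √[1697.28 × 970.72] = 1283.5823
r = -1198.98 / 1283.5823 ≈ -0.934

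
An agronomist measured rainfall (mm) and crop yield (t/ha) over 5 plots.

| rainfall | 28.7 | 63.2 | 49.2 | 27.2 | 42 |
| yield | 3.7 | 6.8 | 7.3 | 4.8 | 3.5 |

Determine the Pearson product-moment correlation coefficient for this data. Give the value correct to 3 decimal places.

n = 5, Σx = 210.3, Σy = 26.1, Σx² = 9742.41, Σy² = 148.51, Σxy = 1172.67
nΣxy − ΣxΣy = 5863.35 − 5488.83 = 374.52
nΣx² − (Σx)² = 48712.05 − 44226.09 = 4485.96; nΣy² − (Σy)² = 742.55 − 681.21 = 61.34
r = 374.52 / √(4485.96 × 61.34) = 374.52 / 524.5653 ≈ 0.714

0.714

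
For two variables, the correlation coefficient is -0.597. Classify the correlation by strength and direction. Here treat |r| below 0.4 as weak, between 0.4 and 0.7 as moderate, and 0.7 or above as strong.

moderate negative

r = -0.597 < 0 so the relationship is negative.
|r| = 0.597, which falls in the moderate range.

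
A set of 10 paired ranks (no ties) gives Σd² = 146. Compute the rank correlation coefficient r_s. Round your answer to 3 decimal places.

0.115

ρ = 1 − 6Σd² / [n(n²−1)] = 1 − 6×146 / (10×99)
  = 1 − 876/990 = 1 − 0.8848 ≈ 0.115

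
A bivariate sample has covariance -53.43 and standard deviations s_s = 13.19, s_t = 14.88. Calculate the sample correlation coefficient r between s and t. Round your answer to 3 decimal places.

-0.272

r = Cov(s,t) / (s_s · s_t) = -53.43 / (13.19 × 14.88)
  = -53.43 / 196.2672 ≈ -0.272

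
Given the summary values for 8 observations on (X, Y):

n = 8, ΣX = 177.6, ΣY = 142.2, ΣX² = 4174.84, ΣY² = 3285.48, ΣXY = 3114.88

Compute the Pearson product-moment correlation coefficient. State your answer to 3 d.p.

-0.100

r = (nΣXY − ΣXΣY) / √[(nΣX² − (ΣX)²)(nΣY² − (ΣY)²)]
Numerator: 8×3114.88 − 177.6×142.2 = -335.68
Denominator: √[(33398.72 − 31541.76)(26283.84 − 20220.84)] = √[1856.96 × 6063] = 3355.4059
r = -335.68 / 3355.4059 ≈ -0.100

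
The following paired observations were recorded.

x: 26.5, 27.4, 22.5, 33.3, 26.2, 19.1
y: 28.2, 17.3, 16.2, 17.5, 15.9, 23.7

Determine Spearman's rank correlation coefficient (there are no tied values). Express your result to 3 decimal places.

0.086

Rank x: 4, 5, 2, 6, 3, 1
Rank y: 6, 3, 2, 4, 1, 5
d = rank(x) − rank(y): -2, 2, 0, 2, 2, -4; Σd² = 32
ρ = 1 − 6Σd² / [n(n²−1)] = 1 − 6×32 / (6×35) = 1 − 192/210 ≈ 0.086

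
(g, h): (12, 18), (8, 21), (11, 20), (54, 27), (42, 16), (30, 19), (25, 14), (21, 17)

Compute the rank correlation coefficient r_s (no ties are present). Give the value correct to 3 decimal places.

-0.143

Rank g: 3, 1, 2, 8, 7, 6, 5, 4
Rank h: 4, 7, 6, 8, 2, 5, 1, 3
d = rank(g) − rank(h): -1, -6, -4, 0, 5, 1, 4, 1; Σd² = 96
ρ = 1 − 6Σd² / [n(n²−1)] = 1 − 6×96 / (8×63) = 1 − 576/504 ≈ -0.143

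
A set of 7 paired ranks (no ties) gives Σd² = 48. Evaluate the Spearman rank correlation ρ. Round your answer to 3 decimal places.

0.143

ρ = 1 − 6Σd² / [n(n²−1)] = 1 − 6×48 / (7×48)
  = 1 − 288/336 = 1 − 0.8571 ≈ 0.143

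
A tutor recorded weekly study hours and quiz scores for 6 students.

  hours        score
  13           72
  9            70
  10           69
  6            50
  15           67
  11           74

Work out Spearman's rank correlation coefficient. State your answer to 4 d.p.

0.3143

Rank hours: 5, 2, 3, 1, 6, 4
Rank score: 5, 4, 3, 1, 2, 6
d = rank(hours) − rank(score): 0, -2, 0, 0, 4, -2; Σd² = 24
ρ = 1 − 6Σd² / [n(n²−1)] = 1 − 6×24 / (6×35) = 1 − 144/210 ≈ 0.3143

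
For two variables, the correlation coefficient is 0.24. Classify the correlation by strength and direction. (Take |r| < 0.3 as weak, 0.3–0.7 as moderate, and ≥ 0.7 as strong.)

r = 0.24 > 0 so the relationship is positive.
|r| = 0.24, which falls in the weak range.

weak positive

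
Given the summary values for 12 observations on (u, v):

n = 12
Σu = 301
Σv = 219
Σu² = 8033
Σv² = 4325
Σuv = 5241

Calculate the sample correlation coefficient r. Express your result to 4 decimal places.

-0.6336

r = (nΣuv − ΣuΣv) / √[(nΣu² − (Σu)²)(nΣv² − (Σv)²)]
Numerator: 12×5241 − 301×219 = -3027
Denominator: √[(96396 − 90601)(51900 − 47961)] = √[5795 × 3939] = 4777.7092
r = -3027 / 4777.7092 ≈ -0.6336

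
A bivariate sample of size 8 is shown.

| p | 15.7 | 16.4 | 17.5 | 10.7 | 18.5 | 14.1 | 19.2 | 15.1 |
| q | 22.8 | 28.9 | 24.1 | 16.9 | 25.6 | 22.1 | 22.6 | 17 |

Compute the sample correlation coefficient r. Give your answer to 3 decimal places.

0.628

n = 8, Σp = 127.2, Σq = 180, Σp² = 2073.9, Σq² = 4165, Σpq = 2910.33
nΣpq − ΣpΣq = 23282.64 − 22896 = 386.64
nΣp² − (Σp)² = 16591.2 − 16179.84 = 411.36; nΣq² − (Σq)² = 33320 − 32400 = 920
r = 386.64 / √(411.36 × 920) = 386.64 / 615.1839 ≈ 0.628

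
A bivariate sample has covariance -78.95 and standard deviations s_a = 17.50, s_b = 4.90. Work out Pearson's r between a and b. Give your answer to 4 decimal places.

-0.9207

r = Cov(a,b) / (s_a · s_b) = -78.95 / (17.50 × 4.90)
  = -78.95 / 85.7500 ≈ -0.9207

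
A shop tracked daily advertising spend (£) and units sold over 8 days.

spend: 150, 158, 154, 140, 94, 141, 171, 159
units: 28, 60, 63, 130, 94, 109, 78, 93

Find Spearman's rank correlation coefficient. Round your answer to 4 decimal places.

Rank spend: 4, 6, 5, 2, 1, 3, 8, 7
Rank units: 1, 2, 3, 8, 6, 7, 4, 5
d = rank(spend) − rank(units): 3, 4, 2, -6, -5, -4, 4, 2; Σd² = 126
ρ = 1 − 6Σd² / [n(n²−1)] = 1 − 6×126 / (8×63) = 1 − 756/504 ≈ -0.5000

-0.5000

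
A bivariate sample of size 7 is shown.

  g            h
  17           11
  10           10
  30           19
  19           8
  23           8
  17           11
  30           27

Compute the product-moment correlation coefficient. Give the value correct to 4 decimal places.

n = 7, Σg = 146, Σh = 94, Σg² = 3368, Σh² = 1560, Σgh = 2190
nΣgh − ΣgΣh = 15330 − 13724 = 1606
nΣg² − (Σg)² = 23576 − 21316 = 2260; nΣh² − (Σh)² = 10920 − 8836 = 2084
r = 1606 / √(2260 × 2084) = 1606 / 2170.2166 ≈ 0.7400

0.7400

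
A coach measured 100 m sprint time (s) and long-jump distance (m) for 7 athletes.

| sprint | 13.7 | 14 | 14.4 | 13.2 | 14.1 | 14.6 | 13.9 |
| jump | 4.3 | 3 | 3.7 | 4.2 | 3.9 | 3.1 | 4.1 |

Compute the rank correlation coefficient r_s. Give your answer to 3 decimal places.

Rank sprint: 2, 4, 6, 1, 5, 7, 3
Rank jump: 7, 1, 3, 6, 4, 2, 5
d = rank(sprint) − rank(jump): -5, 3, 3, -5, 1, 5, -2; Σd² = 98
ρ = 1 − 6Σd² / [n(n²−1)] = 1 − 6×98 / (7×48) = 1 − 588/336 ≈ -0.750

-0.750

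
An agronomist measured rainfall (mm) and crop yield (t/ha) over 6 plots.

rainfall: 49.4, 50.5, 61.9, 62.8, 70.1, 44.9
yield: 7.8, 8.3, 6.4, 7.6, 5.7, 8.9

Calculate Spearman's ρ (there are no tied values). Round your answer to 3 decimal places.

Rank rainfall: 2, 3, 4, 5, 6, 1
Rank yield: 4, 5, 2, 3, 1, 6
d = rank(rainfall) − rank(yield): -2, -2, 2, 2, 5, -5; Σd² = 66
ρ = 1 − 6Σd² / [n(n²−1)] = 1 − 6×66 / (6×35) = 1 − 396/210 ≈ -0.886

-0.886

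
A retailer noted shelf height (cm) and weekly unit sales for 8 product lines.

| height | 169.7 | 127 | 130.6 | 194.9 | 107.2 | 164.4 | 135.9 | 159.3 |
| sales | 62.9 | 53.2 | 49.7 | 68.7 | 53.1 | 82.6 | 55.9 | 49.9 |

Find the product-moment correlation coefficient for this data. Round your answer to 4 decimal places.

n = 8, Σx = 1189, Σy = 476, Σx² = 182333.96, Σy² = 29233.62, Σxy = 72128.62
nΣxy − ΣxΣy = 577028.96 − 565964 = 11064.96
nΣx² − (Σx)² = 1458671.68 − 1413721 = 44950.68; nΣy² − (Σy)² = 233868.96 − 226576 = 7292.96
r = 11064.96 / √(44950.68 × 7292.96) = 11064.96 / 18105.8971 ≈ 0.6111

0.6111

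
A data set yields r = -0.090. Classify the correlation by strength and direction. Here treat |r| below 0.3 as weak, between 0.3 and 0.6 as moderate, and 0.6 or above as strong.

r = -0.090 < 0 so the relationship is negative.
|r| = 0.090, which falls in the weak range.

weak negative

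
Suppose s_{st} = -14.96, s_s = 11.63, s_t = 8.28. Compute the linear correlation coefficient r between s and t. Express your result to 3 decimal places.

r = Cov(s,t) / (s_s · s_t) = -14.96 / (11.63 × 8.28)
  = -14.96 / 96.2964 ≈ -0.155

-0.155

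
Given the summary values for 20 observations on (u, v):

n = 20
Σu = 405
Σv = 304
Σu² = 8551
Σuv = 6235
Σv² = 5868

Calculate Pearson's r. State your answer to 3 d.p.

0.120

r = (nΣuv − ΣuΣv) / √[(nΣu² − (Σu)²)(nΣv² − (Σv)²)]
Numerator: 20×6235 − 405×304 = 1580
Denominator: √[(171020 − 164025)(117360 − 92416)] = √[6995 × 24944] = 13209.2119
r = 1580 / 13209.2119 ≈ 0.120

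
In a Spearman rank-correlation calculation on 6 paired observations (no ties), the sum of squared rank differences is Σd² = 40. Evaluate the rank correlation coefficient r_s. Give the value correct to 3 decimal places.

-0.143

ρ = 1 − 6Σd² / [n(n²−1)] = 1 − 6×40 / (6×35)
  = 1 − 240/210 = 1 − 1.1429 ≈ -0.143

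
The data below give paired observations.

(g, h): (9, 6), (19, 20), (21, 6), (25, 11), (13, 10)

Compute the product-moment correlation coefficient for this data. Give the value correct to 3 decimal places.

n = 5, Σg = 87, Σh = 53, Σg² = 1677, Σh² = 693, Σgh = 965
nΣgh − ΣgΣh = 4825 − 4611 = 214
nΣg² − (Σg)² = 8385 − 7569 = 816; nΣh² − (Σh)² = 3465 − 2809 = 656
r = 214 / √(816 × 656) = 214 / 731.6393 ≈ 0.292

0.292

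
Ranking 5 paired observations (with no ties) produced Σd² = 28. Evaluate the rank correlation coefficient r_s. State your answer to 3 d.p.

-0.400

ρ = 1 − 6Σd² / [n(n²−1)] = 1 − 6×28 / (5×24)
  = 1 − 168/120 = 1 − 1.4000 ≈ -0.400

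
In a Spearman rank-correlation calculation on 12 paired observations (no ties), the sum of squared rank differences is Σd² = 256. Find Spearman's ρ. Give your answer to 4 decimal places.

0.1049

ρ = 1 − 6Σd² / [n(n²−1)] = 1 − 6×256 / (12×143)
  = 1 − 1536/1716 = 1 − 0.89510 ≈ 0.1049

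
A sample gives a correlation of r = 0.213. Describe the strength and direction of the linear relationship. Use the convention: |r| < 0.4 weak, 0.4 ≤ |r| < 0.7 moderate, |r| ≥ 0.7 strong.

r = 0.213 > 0 so the relationship is positive.
|r| = 0.213, which falls in the weak range.

weak positive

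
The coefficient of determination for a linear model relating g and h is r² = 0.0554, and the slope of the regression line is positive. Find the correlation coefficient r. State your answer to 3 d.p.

0.235

|r| = √0.0554 = 0.235
The association is positive, so r = 0.235.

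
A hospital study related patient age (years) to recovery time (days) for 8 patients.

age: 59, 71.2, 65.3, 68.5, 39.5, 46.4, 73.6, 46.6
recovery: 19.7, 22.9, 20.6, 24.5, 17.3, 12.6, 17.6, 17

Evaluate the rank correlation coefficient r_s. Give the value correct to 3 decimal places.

Rank age: 4, 7, 5, 6, 1, 2, 8, 3
Rank recovery: 5, 7, 6, 8, 3, 1, 4, 2
d = rank(age) − rank(recovery): -1, 0, -1, -2, -2, 1, 4, 1; Σd² = 28
ρ = 1 − 6Σd² / [n(n²−1)] = 1 − 6×28 / (8×63) = 1 − 168/504 ≈ 0.667

0.667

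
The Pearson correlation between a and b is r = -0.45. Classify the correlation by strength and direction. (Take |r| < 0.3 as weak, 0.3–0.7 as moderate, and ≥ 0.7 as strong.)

r = -0.45 < 0 so the relationship is negative.
|r| = 0.45, which falls in the moderate range.

moderate negative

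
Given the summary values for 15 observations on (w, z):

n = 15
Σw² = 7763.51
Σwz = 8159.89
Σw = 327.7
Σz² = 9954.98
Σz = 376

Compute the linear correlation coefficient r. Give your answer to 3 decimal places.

-0.096

r = (nΣwz − ΣwΣz) / √[(nΣw² − (Σw)²)(nΣz² − (Σz)²)]
Numerator: 15×8159.89 − 327.7×376 = -816.85
Denominator: √[(116452.65 − 107387.29)(149324.7 − 141376)] = √[9065.36 × 7948.7] = 8488.6882
r = -816.85 / 8488.6882 ≈ -0.096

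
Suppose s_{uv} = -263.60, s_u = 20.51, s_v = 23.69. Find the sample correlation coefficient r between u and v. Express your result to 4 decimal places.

r = Cov(u,v) / (s_u · s_v) = -263.60 / (20.51 × 23.69)
  = -263.60 / 485.8819 ≈ -0.5425

-0.5425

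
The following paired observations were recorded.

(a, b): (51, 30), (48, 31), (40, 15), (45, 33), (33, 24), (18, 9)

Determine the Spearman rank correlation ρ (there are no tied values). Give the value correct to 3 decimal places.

Rank a: 6, 5, 3, 4, 2, 1
Rank b: 4, 5, 2, 6, 3, 1
d = rank(a) − rank(b): 2, 0, 1, -2, -1, 0; Σd² = 10
ρ = 1 − 6Σd² / [n(n²−1)] = 1 − 6×10 / (6×35) = 1 − 60/210 ≈ 0.714

0.714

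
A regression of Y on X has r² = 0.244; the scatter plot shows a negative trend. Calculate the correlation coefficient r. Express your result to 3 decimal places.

|r| = √0.244 = 0.494
The association is negative, so r = −0.494.

-0.494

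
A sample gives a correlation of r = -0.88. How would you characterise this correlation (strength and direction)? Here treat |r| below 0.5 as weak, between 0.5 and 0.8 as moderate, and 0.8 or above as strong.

strong negative

r = -0.88 < 0 so the relationship is negative.
|r| = 0.88, which falls in the strong range.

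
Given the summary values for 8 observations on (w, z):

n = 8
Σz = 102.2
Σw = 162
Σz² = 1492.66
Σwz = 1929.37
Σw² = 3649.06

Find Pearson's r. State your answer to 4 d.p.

-0.5339

r = (nΣwz − ΣwΣz) / √[(nΣw² − (Σw)²)(nΣz² − (Σz)²)]
Numerator: 8×1929.37 − 162×102.2 = -1121.44
Denominator: √[(29192.48 − 26244)(11941.28 − 10444.84)] = √[2948.48 × 1496.44] = 2100.5293
r = -1121.44 / 2100.5293 ≈ -0.5339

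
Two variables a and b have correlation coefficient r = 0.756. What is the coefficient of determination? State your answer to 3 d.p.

0.572

r² = (0.756)² = 0.572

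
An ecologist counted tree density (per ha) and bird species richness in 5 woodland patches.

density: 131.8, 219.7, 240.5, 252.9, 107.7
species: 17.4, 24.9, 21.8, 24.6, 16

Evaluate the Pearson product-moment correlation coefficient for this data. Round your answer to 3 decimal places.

0.928

n = 5, Σx = 952.6, Σy = 104.7, Σx² = 199037.28, Σy² = 2259.17, Σxy = 20951.29
nΣxy − ΣxΣy = 104756.45 − 99737.22 = 5019.23
nΣx² − (Σx)² = 995186.4 − 907446.76 = 87739.64; nΣy² − (Σy)² = 11295.85 − 10962.09 = 333.76
r = 5019.23 / √(87739.64 × 333.76) = 5019.23 / 5411.4677 ≈ 0.928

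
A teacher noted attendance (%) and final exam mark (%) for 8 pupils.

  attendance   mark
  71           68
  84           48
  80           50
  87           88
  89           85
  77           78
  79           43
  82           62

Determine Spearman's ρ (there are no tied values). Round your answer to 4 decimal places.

Rank attendance: 1, 6, 4, 7, 8, 2, 3, 5
Rank mark: 5, 2, 3, 8, 7, 6, 1, 4
d = rank(attendance) − rank(mark): -4, 4, 1, -1, 1, -4, 2, 1; Σd² = 56
ρ = 1 − 6Σd² / [n(n²−1)] = 1 − 6×56 / (8×63) = 1 − 336/504 ≈ 0.3333

0.3333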